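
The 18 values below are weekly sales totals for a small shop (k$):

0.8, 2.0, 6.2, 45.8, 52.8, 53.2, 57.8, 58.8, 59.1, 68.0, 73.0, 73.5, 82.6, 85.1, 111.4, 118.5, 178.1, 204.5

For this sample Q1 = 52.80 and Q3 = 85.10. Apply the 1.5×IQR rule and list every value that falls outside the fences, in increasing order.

0.8, 2.0, 178.1, 204.5

IQR = Q3 − Q1 = 85.10 − 52.80 = 32.30.
Lower fence = Q1 − 1.5·IQR = 52.80 − 48.45 = 4.35.
Upper fence = Q3 + 1.5·IQR = 85.10 + 48.45 = 133.55.
0.8 < 4.35 → outlier.
2.0 < 4.35 → outlier.
178.1 > 133.55 → outlier.
204.5 > 133.55 → outlier.
All remaining values lie within [4.35, 133.55].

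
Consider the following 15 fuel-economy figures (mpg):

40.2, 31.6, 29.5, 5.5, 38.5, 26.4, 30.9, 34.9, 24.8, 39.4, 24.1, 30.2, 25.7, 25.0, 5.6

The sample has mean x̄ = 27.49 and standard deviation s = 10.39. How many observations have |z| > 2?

2

Cutoffs: x̄ ± 2s = [6.71, 48.27].
Outside the cutoffs: 5.5, 5.6.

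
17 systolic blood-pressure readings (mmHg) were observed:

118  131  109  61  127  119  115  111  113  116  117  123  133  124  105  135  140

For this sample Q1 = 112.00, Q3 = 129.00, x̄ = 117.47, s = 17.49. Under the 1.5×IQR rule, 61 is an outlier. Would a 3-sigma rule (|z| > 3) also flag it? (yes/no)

z = (61 − 117.47) / 17.49 = -3.23.
|z| = 3.23 > 3.

yes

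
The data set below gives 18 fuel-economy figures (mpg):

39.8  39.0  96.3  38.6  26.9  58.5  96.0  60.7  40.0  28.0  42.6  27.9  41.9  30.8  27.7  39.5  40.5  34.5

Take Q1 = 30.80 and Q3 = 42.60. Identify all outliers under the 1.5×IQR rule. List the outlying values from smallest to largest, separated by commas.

IQR = Q3 − Q1 = 42.60 − 30.80 = 11.80.
Lower fence = Q1 − 1.5·IQR = 30.80 − 17.70 = 13.10.
Upper fence = Q3 + 1.5·IQR = 42.60 + 17.70 = 60.30.
60.7 > 60.30 → outlier.
96.0 > 60.30 → outlier.
96.3 > 60.30 → outlier.
All remaining values lie within [13.10, 60.30].

60.7, 96.0, 96.3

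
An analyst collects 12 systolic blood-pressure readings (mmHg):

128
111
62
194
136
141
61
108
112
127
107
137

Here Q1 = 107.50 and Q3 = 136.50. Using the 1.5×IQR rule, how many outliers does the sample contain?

3

IQR = 29.00; fences at 107.50 − 43.50 = 64.00 and 136.50 + 43.50 = 180.00.
Outside the cutoffs: 61, 62, 194.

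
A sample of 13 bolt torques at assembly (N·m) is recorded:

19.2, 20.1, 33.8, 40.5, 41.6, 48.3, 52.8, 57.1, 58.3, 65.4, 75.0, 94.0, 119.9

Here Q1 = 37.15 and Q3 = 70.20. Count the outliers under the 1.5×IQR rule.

IQR = 33.05; fences at 37.15 − 49.575 = -12.425 and 70.20 + 49.575 = 119.775.
Outside the cutoffs: 119.9.

1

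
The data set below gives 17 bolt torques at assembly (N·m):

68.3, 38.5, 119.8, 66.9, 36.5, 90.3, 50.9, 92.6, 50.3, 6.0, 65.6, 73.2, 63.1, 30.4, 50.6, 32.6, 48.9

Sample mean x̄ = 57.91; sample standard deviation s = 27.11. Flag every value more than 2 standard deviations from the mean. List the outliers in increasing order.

Cutoffs at x̄ ± 2s: 57.91 ± 2·27.11 = [3.69, 112.13].
119.8: z = 2.28, |z| > 2 → outlier.
Every other value lies within [3.69, 112.13].

119.8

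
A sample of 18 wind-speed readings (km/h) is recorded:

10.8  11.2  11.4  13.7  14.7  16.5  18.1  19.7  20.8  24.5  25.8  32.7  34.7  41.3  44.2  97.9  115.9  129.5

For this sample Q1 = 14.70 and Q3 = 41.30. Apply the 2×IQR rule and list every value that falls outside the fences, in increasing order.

97.9, 115.9, 129.5

IQR = Q3 − Q1 = 41.30 − 14.70 = 26.60.
Lower fence = Q1 − 2·IQR = 14.70 − 53.20 = -38.50.
Upper fence = Q3 + 2·IQR = 41.30 + 53.20 = 94.50.
97.9 > 94.50 → outlier.
115.9 > 94.50 → outlier.
129.5 > 94.50 → outlier.
All remaining values lie within [-38.50, 94.50].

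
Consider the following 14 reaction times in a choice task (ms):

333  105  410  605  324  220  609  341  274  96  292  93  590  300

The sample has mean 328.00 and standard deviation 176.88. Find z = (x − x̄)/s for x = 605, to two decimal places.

z = (605 − 328.00) / 176.88 = 1.57.

1.57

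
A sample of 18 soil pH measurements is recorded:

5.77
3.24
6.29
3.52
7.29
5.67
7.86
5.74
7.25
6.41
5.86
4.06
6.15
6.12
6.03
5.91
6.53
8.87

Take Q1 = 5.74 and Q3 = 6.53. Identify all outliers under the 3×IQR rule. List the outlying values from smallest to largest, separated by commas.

IQR = Q3 − Q1 = 6.53 − 5.74 = 0.79.
Lower fence = Q1 − 3·IQR = 5.74 − 2.37 = 3.37.
Upper fence = Q3 + 3·IQR = 6.53 + 2.37 = 8.90.
3.24 < 3.37 → outlier.
All remaining values lie within [3.37, 8.90].

3.24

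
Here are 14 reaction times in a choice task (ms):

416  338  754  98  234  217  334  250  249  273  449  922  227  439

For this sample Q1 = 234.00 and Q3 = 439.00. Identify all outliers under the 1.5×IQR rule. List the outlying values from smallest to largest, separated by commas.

IQR = Q3 − Q1 = 439.00 − 234.00 = 205.00.
Lower fence = Q1 − 1.5·IQR = 234.00 − 307.50 = -73.50.
Upper fence = Q3 + 1.5·IQR = 439.00 + 307.50 = 746.50.
754 > 746.50 → outlier.
922 > 746.50 → outlier.
All remaining values lie within [-73.50, 746.50].

754, 922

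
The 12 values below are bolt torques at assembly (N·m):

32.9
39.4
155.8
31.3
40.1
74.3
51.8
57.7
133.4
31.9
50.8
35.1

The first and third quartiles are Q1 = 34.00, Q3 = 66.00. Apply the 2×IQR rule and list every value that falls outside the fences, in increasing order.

IQR = Q3 − Q1 = 66.00 − 34.00 = 32.00.
Lower fence = Q1 − 2·IQR = 34.00 − 64.00 = -30.00.
Upper fence = Q3 + 2·IQR = 66.00 + 64.00 = 130.00.
133.4 > 130.00 → outlier.
155.8 > 130.00 → outlier.
All remaining values lie within [-30.00, 130.00].

133.4, 155.8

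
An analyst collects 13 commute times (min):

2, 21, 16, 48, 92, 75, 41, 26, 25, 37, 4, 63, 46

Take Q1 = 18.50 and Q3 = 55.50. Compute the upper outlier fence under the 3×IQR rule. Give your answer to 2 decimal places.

166.50

IQR = Q3 − Q1 = 55.50 − 18.50 = 37.00.
Lower fence = Q1 − 3·IQR = 18.50 − 111.00 = -92.50.
Upper fence = Q3 + 3·IQR = 55.50 + 111.00 = 166.50.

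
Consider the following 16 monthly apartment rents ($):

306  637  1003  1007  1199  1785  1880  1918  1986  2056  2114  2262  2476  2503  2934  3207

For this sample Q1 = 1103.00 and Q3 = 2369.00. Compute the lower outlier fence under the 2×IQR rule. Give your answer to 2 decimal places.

IQR = Q3 − Q1 = 2369.00 − 1103.00 = 1266.00.
Lower fence = Q1 − 2·IQR = 1103.00 − 2532.00 = -1429.00.
Upper fence = Q3 + 2·IQR = 2369.00 + 2532.00 = 4901.00.

-1429.00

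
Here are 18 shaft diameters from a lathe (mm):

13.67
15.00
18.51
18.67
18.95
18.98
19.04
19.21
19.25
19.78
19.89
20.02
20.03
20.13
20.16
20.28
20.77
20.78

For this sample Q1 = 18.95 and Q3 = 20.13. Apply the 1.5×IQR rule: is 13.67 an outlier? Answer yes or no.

IQR = Q3 − Q1 = 20.13 − 18.95 = 1.18.
Lower fence = Q1 − 1.5·IQR = 18.95 − 1.77 = 17.18.
Upper fence = Q3 + 1.5·IQR = 20.13 + 1.77 = 21.90.
13.67 lies below the lower fence.

yes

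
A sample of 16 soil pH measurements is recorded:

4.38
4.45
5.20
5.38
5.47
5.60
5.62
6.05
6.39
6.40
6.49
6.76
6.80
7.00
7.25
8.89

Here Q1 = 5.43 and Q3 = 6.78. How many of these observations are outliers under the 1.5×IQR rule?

1

IQR = 1.35; fences at 5.43 − 2.025 = 3.405 and 6.78 + 2.025 = 8.805.
Outside the cutoffs: 8.89.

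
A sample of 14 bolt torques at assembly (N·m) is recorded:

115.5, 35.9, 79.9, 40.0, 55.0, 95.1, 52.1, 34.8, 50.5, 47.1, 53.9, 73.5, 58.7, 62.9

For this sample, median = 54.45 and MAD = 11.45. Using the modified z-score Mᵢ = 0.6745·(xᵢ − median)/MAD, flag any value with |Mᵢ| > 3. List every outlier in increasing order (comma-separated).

|Mᵢ| > 3 ⇔ |xᵢ − 54.45| > 3·11.45/0.6745 = 50.93.
So outliers lie outside [3.52, 105.38].
115.5: M = 3.60 → outlier.

115.5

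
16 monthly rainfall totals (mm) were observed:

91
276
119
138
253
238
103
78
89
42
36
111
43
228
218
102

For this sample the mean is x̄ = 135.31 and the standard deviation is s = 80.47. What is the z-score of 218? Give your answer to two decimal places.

1.03

z = (218 − 135.31) / 80.47 = 1.03.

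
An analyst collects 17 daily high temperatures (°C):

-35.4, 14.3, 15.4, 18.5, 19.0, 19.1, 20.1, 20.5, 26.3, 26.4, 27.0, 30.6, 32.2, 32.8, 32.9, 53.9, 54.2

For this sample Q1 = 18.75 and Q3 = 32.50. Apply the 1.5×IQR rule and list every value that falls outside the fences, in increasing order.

IQR = Q3 − Q1 = 32.50 − 18.75 = 13.75.
Lower fence = Q1 − 1.5·IQR = 18.75 − 20.625 = -1.875.
Upper fence = Q3 + 1.5·IQR = 32.50 + 20.625 = 53.125.
-35.4 < -1.875 → outlier.
53.9 > 53.125 → outlier.
54.2 > 53.125 → outlier.
All remaining values lie within [-1.875, 53.125].

-35.4, 53.9, 54.2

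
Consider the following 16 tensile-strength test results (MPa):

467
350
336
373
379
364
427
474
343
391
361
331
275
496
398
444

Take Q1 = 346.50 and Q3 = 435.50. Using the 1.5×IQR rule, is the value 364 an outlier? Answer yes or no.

no

IQR = Q3 − Q1 = 435.50 − 346.50 = 89.00.
Lower fence = Q1 − 1.5·IQR = 346.50 − 133.50 = 213.00.
Upper fence = Q3 + 1.5·IQR = 435.50 + 133.50 = 569.00.
364 lies within [213.00, 569.00].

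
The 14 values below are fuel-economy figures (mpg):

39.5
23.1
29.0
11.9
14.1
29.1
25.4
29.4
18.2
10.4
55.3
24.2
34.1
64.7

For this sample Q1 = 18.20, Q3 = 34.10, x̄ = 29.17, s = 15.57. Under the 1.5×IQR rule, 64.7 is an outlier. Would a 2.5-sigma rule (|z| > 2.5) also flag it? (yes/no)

z = (64.7 − 29.17) / 15.57 = 2.28.
|z| = 2.28 ≤ 2.5.

no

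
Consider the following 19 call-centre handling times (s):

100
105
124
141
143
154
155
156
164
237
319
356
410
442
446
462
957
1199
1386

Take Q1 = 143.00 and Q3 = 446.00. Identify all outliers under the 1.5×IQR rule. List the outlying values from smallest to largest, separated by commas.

957, 1199, 1386

IQR = Q3 − Q1 = 446.00 − 143.00 = 303.00.
Lower fence = Q1 − 1.5·IQR = 143.00 − 454.50 = -311.50.
Upper fence = Q3 + 1.5·IQR = 446.00 + 454.50 = 900.50.
957 > 900.50 → outlier.
1199 > 900.50 → outlier.
1386 > 900.50 → outlier.
All remaining values lie within [-311.50, 900.50].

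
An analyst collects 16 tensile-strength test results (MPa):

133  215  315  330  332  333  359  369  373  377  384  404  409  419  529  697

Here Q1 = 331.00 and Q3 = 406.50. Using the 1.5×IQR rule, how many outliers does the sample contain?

4

IQR = 75.50; fences at 331.00 − 113.25 = 217.75 and 406.50 + 113.25 = 519.75.
Outside the cutoffs: 133, 215, 529, 697.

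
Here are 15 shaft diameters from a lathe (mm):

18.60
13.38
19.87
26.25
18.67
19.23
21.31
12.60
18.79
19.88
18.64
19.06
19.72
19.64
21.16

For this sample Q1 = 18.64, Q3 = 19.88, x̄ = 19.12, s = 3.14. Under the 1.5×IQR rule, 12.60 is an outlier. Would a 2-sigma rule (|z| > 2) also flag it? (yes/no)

z = (12.60 − 19.12) / 3.14 = -2.08.
|z| = 2.08 > 2.

yes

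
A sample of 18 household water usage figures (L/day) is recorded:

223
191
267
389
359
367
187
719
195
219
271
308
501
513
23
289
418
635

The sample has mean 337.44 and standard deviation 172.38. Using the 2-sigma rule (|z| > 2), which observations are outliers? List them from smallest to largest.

Cutoffs at x̄ ± 2s: 337.44 ± 2·172.38 = [-7.32, 682.20].
719: z = 2.21, |z| > 2 → outlier.
Every other value lies within [-7.32, 682.20].

719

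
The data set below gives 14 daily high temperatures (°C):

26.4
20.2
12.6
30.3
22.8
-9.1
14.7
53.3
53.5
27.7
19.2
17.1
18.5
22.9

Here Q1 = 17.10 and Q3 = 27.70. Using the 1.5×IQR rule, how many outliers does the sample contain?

3

IQR = 10.60; fences at 17.10 − 15.90 = 1.20 and 27.70 + 15.90 = 43.60.
Outside the cutoffs: -9.1, 53.3, 53.5.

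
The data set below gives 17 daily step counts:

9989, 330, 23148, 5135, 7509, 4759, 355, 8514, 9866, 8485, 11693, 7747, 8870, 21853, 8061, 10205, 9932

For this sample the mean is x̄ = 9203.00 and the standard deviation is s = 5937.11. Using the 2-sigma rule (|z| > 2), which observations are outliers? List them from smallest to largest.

Cutoffs at x̄ ± 2s: 9203.00 ± 2·5937.11 = [-2671.22, 21077.22].
21853: z = 2.13, |z| > 2 → outlier.
23148: z = 2.35, |z| > 2 → outlier.
Every other value lies within [-2671.22, 21077.22].

21853, 23148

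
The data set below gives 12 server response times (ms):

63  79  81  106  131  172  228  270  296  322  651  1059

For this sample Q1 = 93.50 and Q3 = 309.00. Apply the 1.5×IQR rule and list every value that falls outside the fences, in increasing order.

IQR = Q3 − Q1 = 309.00 − 93.50 = 215.50.
Lower fence = Q1 − 1.5·IQR = 93.50 − 323.25 = -229.75.
Upper fence = Q3 + 1.5·IQR = 309.00 + 323.25 = 632.25.
651 > 632.25 → outlier.
1059 > 632.25 → outlier.
All remaining values lie within [-229.75, 632.25].

651, 1059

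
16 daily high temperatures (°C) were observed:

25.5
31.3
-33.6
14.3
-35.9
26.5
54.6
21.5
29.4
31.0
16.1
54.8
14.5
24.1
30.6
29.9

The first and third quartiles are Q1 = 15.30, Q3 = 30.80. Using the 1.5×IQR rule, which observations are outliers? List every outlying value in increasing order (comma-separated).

IQR = Q3 − Q1 = 30.80 − 15.30 = 15.50.
Lower fence = Q1 − 1.5·IQR = 15.30 − 23.25 = -7.95.
Upper fence = Q3 + 1.5·IQR = 30.80 + 23.25 = 54.05.
-35.9 < -7.95 → outlier.
-33.6 < -7.95 → outlier.
54.6 > 54.05 → outlier.
54.8 > 54.05 → outlier.
All remaining values lie within [-7.95, 54.05].

-35.9, -33.6, 54.6, 54.8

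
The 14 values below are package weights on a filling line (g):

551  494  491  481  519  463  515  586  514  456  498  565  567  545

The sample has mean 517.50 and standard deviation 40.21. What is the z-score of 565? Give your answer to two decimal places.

z = (565 − 517.50) / 40.21 = 1.18.

1.18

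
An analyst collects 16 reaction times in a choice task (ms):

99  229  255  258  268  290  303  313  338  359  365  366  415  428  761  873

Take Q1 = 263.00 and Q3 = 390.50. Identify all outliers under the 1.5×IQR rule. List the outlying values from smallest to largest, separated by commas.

761, 873

IQR = Q3 − Q1 = 390.50 − 263.00 = 127.50.
Lower fence = Q1 − 1.5·IQR = 263.00 − 191.25 = 71.75.
Upper fence = Q3 + 1.5·IQR = 390.50 + 191.25 = 581.75.
761 > 581.75 → outlier.
873 > 581.75 → outlier.
All remaining values lie within [71.75, 581.75].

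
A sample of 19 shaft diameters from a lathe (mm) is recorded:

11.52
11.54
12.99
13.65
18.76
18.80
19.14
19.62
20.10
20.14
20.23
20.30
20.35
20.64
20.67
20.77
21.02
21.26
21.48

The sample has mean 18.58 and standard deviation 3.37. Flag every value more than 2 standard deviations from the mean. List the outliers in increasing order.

11.52, 11.54

Cutoffs at x̄ ± 2s: 18.58 ± 2·3.37 = [11.84, 25.32].
11.52: z = -2.09, |z| > 2 → outlier.
11.54: z = -2.09, |z| > 2 → outlier.
Every other value lies within [11.84, 25.32].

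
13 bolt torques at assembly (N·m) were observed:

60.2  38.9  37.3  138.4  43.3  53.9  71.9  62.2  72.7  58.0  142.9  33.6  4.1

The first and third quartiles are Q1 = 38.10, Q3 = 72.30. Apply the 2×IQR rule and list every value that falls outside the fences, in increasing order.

IQR = Q3 − Q1 = 72.30 − 38.10 = 34.20.
Lower fence = Q1 − 2·IQR = 38.10 − 68.40 = -30.30.
Upper fence = Q3 + 2·IQR = 72.30 + 68.40 = 140.70.
142.9 > 140.70 → outlier.
All remaining values lie within [-30.30, 140.70].

142.9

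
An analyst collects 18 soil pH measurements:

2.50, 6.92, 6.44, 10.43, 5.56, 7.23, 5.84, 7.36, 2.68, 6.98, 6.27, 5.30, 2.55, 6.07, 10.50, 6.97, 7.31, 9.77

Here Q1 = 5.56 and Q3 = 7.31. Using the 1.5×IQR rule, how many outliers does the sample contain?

IQR = 1.75; fences at 5.56 − 2.625 = 2.935 and 7.31 + 2.625 = 9.935.
Outside the cutoffs: 2.50, 2.55, 2.68, 10.43, 10.50.

5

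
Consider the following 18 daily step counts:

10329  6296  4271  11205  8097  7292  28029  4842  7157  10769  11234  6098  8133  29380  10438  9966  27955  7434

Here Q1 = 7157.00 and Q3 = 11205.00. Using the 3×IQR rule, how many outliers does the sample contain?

3

IQR = 4048.00; fences at 7157.00 − 12144.00 = -4987.00 and 11205.00 + 12144.00 = 23349.00.
Outside the cutoffs: 27955, 28029, 29380.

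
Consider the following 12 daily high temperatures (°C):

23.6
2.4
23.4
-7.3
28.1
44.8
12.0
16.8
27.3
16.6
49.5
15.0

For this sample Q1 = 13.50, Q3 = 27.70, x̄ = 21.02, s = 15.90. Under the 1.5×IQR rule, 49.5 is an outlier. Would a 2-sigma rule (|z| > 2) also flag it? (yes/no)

no

z = (49.5 − 21.02) / 15.90 = 1.79.
|z| = 1.79 ≤ 2.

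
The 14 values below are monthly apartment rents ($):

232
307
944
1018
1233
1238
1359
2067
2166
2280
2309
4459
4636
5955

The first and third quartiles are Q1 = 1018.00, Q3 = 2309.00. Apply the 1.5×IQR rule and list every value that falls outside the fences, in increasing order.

4459, 4636, 5955

IQR = Q3 − Q1 = 2309.00 − 1018.00 = 1291.00.
Lower fence = Q1 − 1.5·IQR = 1018.00 − 1936.50 = -918.50.
Upper fence = Q3 + 1.5·IQR = 2309.00 + 1936.50 = 4245.50.
4459 > 4245.50 → outlier.
4636 > 4245.50 → outlier.
5955 > 4245.50 → outlier.
All remaining values lie within [-918.50, 4245.50].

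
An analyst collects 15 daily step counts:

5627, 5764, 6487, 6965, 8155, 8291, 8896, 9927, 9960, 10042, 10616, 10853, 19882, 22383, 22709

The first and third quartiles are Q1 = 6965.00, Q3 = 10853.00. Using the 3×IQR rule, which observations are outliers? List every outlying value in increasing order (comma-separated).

IQR = Q3 − Q1 = 10853.00 − 6965.00 = 3888.00.
Lower fence = Q1 − 3·IQR = 6965.00 − 11664.00 = -4699.00.
Upper fence = Q3 + 3·IQR = 10853.00 + 11664.00 = 22517.00.
22709 > 22517.00 → outlier.
All remaining values lie within [-4699.00, 22517.00].

22709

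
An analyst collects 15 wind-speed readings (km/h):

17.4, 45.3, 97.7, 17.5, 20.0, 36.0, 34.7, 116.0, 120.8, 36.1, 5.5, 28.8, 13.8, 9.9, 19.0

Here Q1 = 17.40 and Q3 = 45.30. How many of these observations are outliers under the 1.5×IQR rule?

IQR = 27.90; fences at 17.40 − 41.85 = -24.45 and 45.30 + 41.85 = 87.15.
Outside the cutoffs: 97.7, 116.0, 120.8.

3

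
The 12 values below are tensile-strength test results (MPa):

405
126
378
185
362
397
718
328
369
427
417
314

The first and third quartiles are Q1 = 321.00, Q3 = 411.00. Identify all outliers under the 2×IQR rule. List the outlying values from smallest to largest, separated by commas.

126, 718

IQR = Q3 − Q1 = 411.00 − 321.00 = 90.00.
Lower fence = Q1 − 2·IQR = 321.00 − 180.00 = 141.00.
Upper fence = Q3 + 2·IQR = 411.00 + 180.00 = 591.00.
126 < 141.00 → outlier.
718 > 591.00 → outlier.
All remaining values lie within [141.00, 591.00].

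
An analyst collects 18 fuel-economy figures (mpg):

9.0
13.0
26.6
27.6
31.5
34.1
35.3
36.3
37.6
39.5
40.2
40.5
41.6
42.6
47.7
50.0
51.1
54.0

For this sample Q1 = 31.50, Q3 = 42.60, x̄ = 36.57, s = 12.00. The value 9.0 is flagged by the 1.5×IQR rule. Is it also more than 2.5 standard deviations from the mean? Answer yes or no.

no

z = (9.0 − 36.57) / 12.00 = -2.30.
|z| = 2.30 ≤ 2.5.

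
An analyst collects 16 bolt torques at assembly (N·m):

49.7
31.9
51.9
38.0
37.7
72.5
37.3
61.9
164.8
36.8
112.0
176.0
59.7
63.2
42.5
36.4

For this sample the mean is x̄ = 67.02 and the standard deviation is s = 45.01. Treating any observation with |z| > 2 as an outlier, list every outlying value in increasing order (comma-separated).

Cutoffs at x̄ ± 2s: 67.02 ± 2·45.01 = [-23.00, 157.04].
164.8: z = 2.17, |z| > 2 → outlier.
176.0: z = 2.42, |z| > 2 → outlier.
Every other value lies within [-23.00, 157.04].

164.8, 176.0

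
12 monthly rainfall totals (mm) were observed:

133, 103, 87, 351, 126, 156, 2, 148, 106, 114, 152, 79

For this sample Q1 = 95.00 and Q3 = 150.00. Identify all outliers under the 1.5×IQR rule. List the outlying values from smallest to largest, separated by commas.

2, 351

IQR = Q3 − Q1 = 150.00 − 95.00 = 55.00.
Lower fence = Q1 − 1.5·IQR = 95.00 − 82.50 = 12.50.
Upper fence = Q3 + 1.5·IQR = 150.00 + 82.50 = 232.50.
2 < 12.50 → outlier.
351 > 232.50 → outlier.
All remaining values lie within [12.50, 232.50].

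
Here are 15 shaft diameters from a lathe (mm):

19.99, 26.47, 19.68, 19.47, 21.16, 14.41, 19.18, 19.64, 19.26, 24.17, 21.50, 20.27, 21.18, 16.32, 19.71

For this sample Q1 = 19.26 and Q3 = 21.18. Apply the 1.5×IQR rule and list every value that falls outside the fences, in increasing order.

14.41, 16.32, 24.17, 26.47

IQR = Q3 − Q1 = 21.18 − 19.26 = 1.92.
Lower fence = Q1 − 1.5·IQR = 19.26 − 2.88 = 16.38.
Upper fence = Q3 + 1.5·IQR = 21.18 + 2.88 = 24.06.
14.41 < 16.38 → outlier.
16.32 < 16.38 → outlier.
24.17 > 24.06 → outlier.
26.47 > 24.06 → outlier.
All remaining values lie within [16.38, 24.06].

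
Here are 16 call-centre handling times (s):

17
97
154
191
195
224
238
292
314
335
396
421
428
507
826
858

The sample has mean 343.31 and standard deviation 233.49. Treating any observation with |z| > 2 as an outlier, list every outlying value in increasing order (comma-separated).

826, 858

Cutoffs at x̄ ± 2s: 343.31 ± 2·233.49 = [-123.67, 810.29].
826: z = 2.07, |z| > 2 → outlier.
858: z = 2.20, |z| > 2 → outlier.
Every other value lies within [-123.67, 810.29].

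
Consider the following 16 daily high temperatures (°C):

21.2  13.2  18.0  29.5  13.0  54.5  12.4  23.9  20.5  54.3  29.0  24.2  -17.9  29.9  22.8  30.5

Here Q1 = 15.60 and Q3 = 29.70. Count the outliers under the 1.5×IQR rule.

3

IQR = 14.10; fences at 15.60 − 21.15 = -5.55 and 29.70 + 21.15 = 50.85.
Outside the cutoffs: -17.9, 54.3, 54.5.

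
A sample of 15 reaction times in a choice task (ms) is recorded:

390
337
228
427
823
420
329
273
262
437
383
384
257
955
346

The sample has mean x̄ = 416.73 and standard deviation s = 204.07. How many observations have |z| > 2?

Cutoffs: x̄ ± 2s = [8.59, 824.87].
Outside the cutoffs: 955.

1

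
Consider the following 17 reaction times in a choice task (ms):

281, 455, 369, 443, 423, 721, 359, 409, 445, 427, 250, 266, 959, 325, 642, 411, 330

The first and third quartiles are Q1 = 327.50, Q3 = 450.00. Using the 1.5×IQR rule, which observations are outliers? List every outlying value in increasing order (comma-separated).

642, 721, 959

IQR = Q3 − Q1 = 450.00 − 327.50 = 122.50.
Lower fence = Q1 − 1.5·IQR = 327.50 − 183.75 = 143.75.
Upper fence = Q3 + 1.5·IQR = 450.00 + 183.75 = 633.75.
642 > 633.75 → outlier.
721 > 633.75 → outlier.
959 > 633.75 → outlier.
All remaining values lie within [143.75, 633.75].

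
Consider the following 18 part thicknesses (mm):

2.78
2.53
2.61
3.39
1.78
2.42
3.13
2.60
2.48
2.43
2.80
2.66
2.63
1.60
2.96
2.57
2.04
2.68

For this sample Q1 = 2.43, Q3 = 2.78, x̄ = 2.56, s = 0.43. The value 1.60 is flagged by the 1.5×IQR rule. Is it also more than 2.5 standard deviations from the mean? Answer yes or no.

no

z = (1.60 − 2.56) / 0.43 = -2.23.
|z| = 2.23 ≤ 2.5.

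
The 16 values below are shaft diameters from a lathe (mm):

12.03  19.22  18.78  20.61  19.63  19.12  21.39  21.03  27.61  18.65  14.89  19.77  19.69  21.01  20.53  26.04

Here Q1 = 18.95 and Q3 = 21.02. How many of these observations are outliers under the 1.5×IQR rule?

IQR = 2.07; fences at 18.95 − 3.105 = 15.845 and 21.02 + 3.105 = 24.125.
Outside the cutoffs: 12.03, 14.89, 26.04, 27.61.

4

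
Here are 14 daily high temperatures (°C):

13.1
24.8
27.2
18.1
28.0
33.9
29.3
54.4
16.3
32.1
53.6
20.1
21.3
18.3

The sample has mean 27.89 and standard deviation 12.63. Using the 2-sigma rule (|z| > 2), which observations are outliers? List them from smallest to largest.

Cutoffs at x̄ ± 2s: 27.89 ± 2·12.63 = [2.63, 53.15].
53.6: z = 2.04, |z| > 2 → outlier.
54.4: z = 2.10, |z| > 2 → outlier.
Every other value lies within [2.63, 53.15].

53.6, 54.4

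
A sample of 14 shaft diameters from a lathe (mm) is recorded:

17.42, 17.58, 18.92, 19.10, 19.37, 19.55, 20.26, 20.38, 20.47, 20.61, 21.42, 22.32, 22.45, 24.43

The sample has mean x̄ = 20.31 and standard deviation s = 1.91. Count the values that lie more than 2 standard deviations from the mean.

Cutoffs: x̄ ± 2s = [16.49, 24.13].
Outside the cutoffs: 24.43.

1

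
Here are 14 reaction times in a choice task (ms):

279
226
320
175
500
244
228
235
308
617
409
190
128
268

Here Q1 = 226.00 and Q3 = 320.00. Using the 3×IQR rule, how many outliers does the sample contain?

IQR = 94.00; fences at 226.00 − 282.00 = -56.00 and 320.00 + 282.00 = 602.00.
Outside the cutoffs: 617.

1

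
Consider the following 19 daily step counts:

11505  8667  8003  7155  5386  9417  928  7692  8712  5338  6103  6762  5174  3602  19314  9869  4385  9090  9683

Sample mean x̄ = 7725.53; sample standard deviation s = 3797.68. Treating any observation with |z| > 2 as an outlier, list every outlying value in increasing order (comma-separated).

19314

Cutoffs at x̄ ± 2s: 7725.53 ± 2·3797.68 = [130.17, 15320.89].
19314: z = 3.05, |z| > 2 → outlier.
Every other value lies within [130.17, 15320.89].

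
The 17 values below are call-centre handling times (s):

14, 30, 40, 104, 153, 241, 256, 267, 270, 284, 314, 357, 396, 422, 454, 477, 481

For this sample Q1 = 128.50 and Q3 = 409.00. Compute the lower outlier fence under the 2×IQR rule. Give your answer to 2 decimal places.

IQR = Q3 − Q1 = 409.00 − 128.50 = 280.50.
Lower fence = Q1 − 2·IQR = 128.50 − 561.00 = -432.50.
Upper fence = Q3 + 2·IQR = 409.00 + 561.00 = 970.00.

-432.50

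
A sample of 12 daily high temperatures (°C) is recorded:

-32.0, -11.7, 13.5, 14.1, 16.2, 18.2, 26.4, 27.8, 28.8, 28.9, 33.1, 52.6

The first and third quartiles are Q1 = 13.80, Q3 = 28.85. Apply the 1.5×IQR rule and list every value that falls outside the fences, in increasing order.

IQR = Q3 − Q1 = 28.85 − 13.80 = 15.05.
Lower fence = Q1 − 1.5·IQR = 13.80 − 22.575 = -8.775.
Upper fence = Q3 + 1.5·IQR = 28.85 + 22.575 = 51.425.
-32.0 < -8.775 → outlier.
-11.7 < -8.775 → outlier.
52.6 > 51.425 → outlier.
All remaining values lie within [-8.775, 51.425].

-32.0, -11.7, 52.6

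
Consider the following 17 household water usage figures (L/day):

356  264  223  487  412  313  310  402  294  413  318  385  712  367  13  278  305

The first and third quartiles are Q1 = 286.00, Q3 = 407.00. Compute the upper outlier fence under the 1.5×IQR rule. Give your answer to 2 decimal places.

IQR = Q3 − Q1 = 407.00 − 286.00 = 121.00.
Lower fence = Q1 − 1.5·IQR = 286.00 − 181.50 = 104.50.
Upper fence = Q3 + 1.5·IQR = 407.00 + 181.50 = 588.50.

588.50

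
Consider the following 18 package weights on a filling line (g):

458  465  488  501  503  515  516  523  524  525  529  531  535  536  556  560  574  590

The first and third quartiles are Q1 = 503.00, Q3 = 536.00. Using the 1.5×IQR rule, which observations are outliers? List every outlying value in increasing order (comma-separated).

590

IQR = Q3 − Q1 = 536.00 − 503.00 = 33.00.
Lower fence = Q1 − 1.5·IQR = 503.00 − 49.50 = 453.50.
Upper fence = Q3 + 1.5·IQR = 536.00 + 49.50 = 585.50.
590 > 585.50 → outlier.
All remaining values lie within [453.50, 585.50].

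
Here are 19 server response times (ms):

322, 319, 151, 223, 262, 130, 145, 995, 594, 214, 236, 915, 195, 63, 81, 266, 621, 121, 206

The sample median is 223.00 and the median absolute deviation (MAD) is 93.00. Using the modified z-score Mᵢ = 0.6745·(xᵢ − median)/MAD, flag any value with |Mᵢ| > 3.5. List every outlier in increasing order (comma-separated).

915, 995

|Mᵢ| > 3.5 ⇔ |xᵢ − 223.00| > 3.5·93.00/0.6745 = 482.58.
So outliers lie outside [-259.58, 705.58].
915: M = 5.02 → outlier.
995: M = 5.60 → outlier.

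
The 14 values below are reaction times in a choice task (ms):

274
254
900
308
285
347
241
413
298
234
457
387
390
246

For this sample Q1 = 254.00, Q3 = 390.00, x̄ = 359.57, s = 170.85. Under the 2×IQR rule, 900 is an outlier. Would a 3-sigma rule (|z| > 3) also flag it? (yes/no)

yes

z = (900 − 359.57) / 170.85 = 3.16.
|z| = 3.16 > 3.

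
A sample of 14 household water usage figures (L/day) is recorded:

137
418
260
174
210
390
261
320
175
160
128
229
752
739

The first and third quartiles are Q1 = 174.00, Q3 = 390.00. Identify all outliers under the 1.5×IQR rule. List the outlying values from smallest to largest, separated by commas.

739, 752

IQR = Q3 − Q1 = 390.00 − 174.00 = 216.00.
Lower fence = Q1 − 1.5·IQR = 174.00 − 324.00 = -150.00.
Upper fence = Q3 + 1.5·IQR = 390.00 + 324.00 = 714.00.
739 > 714.00 → outlier.
752 > 714.00 → outlier.
All remaining values lie within [-150.00, 714.00].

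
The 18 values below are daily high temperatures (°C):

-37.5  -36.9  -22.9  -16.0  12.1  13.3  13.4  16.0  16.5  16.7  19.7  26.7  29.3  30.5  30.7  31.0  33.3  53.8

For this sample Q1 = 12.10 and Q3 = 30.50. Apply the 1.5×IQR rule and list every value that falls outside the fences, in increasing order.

IQR = Q3 − Q1 = 30.50 − 12.10 = 18.40.
Lower fence = Q1 − 1.5·IQR = 12.10 − 27.60 = -15.50.
Upper fence = Q3 + 1.5·IQR = 30.50 + 27.60 = 58.10.
-37.5 < -15.50 → outlier.
-36.9 < -15.50 → outlier.
-22.9 < -15.50 → outlier.
-16.0 < -15.50 → outlier.
All remaining values lie within [-15.50, 58.10].

-37.5, -36.9, -22.9, -16.0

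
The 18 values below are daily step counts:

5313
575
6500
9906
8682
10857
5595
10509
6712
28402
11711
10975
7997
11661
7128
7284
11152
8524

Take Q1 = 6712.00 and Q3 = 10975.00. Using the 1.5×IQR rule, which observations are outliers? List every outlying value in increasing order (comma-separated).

IQR = Q3 − Q1 = 10975.00 − 6712.00 = 4263.00.
Lower fence = Q1 − 1.5·IQR = 6712.00 − 6394.50 = 317.50.
Upper fence = Q3 + 1.5·IQR = 10975.00 + 6394.50 = 17369.50.
28402 > 17369.50 → outlier.
All remaining values lie within [317.50, 17369.50].

28402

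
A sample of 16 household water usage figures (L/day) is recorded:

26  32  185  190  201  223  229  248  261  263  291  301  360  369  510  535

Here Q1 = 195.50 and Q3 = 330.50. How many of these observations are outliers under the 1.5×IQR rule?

1

IQR = 135.00; fences at 195.50 − 202.50 = -7.00 and 330.50 + 202.50 = 533.00.
Outside the cutoffs: 535.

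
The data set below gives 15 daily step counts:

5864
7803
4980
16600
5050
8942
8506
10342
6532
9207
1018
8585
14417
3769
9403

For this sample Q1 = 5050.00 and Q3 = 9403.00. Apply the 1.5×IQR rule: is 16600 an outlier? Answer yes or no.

yes

IQR = Q3 − Q1 = 9403.00 − 5050.00 = 4353.00.
Lower fence = Q1 − 1.5·IQR = 5050.00 − 6529.50 = -1479.50.
Upper fence = Q3 + 1.5·IQR = 9403.00 + 6529.50 = 15932.50.
16600 lies above the upper fence.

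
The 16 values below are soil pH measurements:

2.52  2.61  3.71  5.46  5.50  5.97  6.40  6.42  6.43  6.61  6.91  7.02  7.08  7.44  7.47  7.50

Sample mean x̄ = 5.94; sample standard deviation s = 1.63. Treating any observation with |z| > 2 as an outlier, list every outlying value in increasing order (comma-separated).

2.52, 2.61

Cutoffs at x̄ ± 2s: 5.94 ± 2·1.63 = [2.68, 9.20].
2.52: z = -2.10, |z| > 2 → outlier.
2.61: z = -2.04, |z| > 2 → outlier.
Every other value lies within [2.68, 9.20].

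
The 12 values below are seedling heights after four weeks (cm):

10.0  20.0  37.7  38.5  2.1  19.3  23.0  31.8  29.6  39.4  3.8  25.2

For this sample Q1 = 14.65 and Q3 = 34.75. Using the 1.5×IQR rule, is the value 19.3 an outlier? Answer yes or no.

IQR = Q3 − Q1 = 34.75 − 14.65 = 20.10.
Lower fence = Q1 − 1.5·IQR = 14.65 − 30.15 = -15.50.
Upper fence = Q3 + 1.5·IQR = 34.75 + 30.15 = 64.90.
19.3 lies within [-15.50, 64.90].

no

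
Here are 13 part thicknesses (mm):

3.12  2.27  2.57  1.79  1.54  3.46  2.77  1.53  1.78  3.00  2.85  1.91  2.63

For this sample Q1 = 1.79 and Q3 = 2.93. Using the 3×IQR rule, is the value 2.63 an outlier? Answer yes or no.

no

IQR = Q3 − Q1 = 2.93 − 1.79 = 1.14.
Lower fence = Q1 − 3·IQR = 1.79 − 3.42 = -1.63.
Upper fence = Q3 + 3·IQR = 2.93 + 3.42 = 6.35.
2.63 lies within [-1.63, 6.35].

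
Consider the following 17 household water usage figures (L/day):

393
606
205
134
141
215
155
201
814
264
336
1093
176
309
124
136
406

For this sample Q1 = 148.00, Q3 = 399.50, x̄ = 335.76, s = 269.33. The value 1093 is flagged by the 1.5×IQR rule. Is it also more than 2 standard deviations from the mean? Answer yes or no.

z = (1093 − 335.76) / 269.33 = 2.81.
|z| = 2.81 > 2.

yes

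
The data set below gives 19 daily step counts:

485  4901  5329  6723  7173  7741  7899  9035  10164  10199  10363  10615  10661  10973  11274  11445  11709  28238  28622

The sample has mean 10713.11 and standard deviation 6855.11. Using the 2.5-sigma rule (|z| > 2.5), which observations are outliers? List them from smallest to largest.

Cutoffs at x̄ ± 2.5s: 10713.11 ± 2.5·6855.11 = [-6424.665, 27850.885].
28238: z = 2.56, |z| > 2.5 → outlier.
28622: z = 2.61, |z| > 2.5 → outlier.
Every other value lies within [-6424.665, 27850.885].

28238, 28622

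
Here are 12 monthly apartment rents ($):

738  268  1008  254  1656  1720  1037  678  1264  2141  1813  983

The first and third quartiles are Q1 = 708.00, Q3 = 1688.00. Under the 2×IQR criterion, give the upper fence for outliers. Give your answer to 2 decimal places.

IQR = Q3 − Q1 = 1688.00 − 708.00 = 980.00.
Lower fence = Q1 − 2·IQR = 708.00 − 1960.00 = -1252.00.
Upper fence = Q3 + 2·IQR = 1688.00 + 1960.00 = 3648.00.

3648.00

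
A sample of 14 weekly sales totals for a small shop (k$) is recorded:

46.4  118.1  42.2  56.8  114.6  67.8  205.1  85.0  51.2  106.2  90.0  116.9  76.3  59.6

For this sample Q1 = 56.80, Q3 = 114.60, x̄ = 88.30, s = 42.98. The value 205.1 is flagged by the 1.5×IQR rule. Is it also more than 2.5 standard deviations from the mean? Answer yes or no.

yes

z = (205.1 − 88.30) / 42.98 = 2.72.
|z| = 2.72 > 2.5.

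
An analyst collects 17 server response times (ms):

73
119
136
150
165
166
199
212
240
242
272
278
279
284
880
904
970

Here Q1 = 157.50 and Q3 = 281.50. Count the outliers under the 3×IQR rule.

3

IQR = 124.00; fences at 157.50 − 372.00 = -214.50 and 281.50 + 372.00 = 653.50.
Outside the cutoffs: 880, 904, 970.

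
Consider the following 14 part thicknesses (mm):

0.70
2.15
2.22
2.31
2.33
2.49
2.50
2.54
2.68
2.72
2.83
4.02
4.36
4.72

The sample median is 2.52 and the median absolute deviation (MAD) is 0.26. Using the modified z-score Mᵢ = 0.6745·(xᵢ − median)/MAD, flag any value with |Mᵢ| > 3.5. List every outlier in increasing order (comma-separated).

|Mᵢ| > 3.5 ⇔ |xᵢ − 2.52| > 3.5·0.26/0.6745 = 1.35.
So outliers lie outside [1.17, 3.87].
0.70: M = -4.72 → outlier.
4.02: M = 3.89 → outlier.
4.36: M = 4.77 → outlier.
4.72: M = 5.71 → outlier.

0.70, 4.02, 4.36, 4.72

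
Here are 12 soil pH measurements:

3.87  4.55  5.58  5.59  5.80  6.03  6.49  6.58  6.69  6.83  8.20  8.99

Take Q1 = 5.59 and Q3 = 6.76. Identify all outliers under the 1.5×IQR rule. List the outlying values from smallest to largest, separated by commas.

IQR = Q3 − Q1 = 6.76 − 5.59 = 1.17.
Lower fence = Q1 − 1.5·IQR = 5.59 − 1.755 = 3.835.
Upper fence = Q3 + 1.5·IQR = 6.76 + 1.755 = 8.515.
8.99 > 8.515 → outlier.
All remaining values lie within [3.835, 8.515].

8.99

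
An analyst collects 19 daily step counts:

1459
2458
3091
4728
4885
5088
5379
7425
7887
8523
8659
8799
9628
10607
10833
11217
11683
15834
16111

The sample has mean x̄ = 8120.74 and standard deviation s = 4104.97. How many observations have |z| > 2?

0

Cutoffs: x̄ ± 2s = [-89.20, 16330.68].
Every value lies within the cutoffs.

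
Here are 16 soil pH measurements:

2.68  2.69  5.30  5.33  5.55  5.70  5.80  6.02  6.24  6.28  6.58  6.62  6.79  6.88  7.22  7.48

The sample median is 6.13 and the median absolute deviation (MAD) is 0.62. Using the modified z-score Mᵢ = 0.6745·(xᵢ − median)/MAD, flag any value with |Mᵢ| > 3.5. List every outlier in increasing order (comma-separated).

2.68, 2.69

|Mᵢ| > 3.5 ⇔ |xᵢ − 6.13| > 3.5·0.62/0.6745 = 3.22.
So outliers lie outside [2.91, 9.35].
2.68: M = -3.75 → outlier.
2.69: M = -3.74 → outlier.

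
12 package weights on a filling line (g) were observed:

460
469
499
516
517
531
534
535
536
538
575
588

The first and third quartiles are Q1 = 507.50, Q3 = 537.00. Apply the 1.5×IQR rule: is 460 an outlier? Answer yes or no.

yes

IQR = Q3 − Q1 = 537.00 − 507.50 = 29.50.
Lower fence = Q1 − 1.5·IQR = 507.50 − 44.25 = 463.25.
Upper fence = Q3 + 1.5·IQR = 537.00 + 44.25 = 581.25.
460 lies below the lower fence.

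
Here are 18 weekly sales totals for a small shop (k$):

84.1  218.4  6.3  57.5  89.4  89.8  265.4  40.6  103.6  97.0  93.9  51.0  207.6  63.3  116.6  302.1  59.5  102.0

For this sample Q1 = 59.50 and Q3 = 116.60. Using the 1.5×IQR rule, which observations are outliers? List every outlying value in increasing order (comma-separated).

IQR = Q3 − Q1 = 116.60 − 59.50 = 57.10.
Lower fence = Q1 − 1.5·IQR = 59.50 − 85.65 = -26.15.
Upper fence = Q3 + 1.5·IQR = 116.60 + 85.65 = 202.25.
207.6 > 202.25 → outlier.
218.4 > 202.25 → outlier.
265.4 > 202.25 → outlier.
302.1 > 202.25 → outlier.
All remaining values lie within [-26.15, 202.25].

207.6, 218.4, 265.4, 302.1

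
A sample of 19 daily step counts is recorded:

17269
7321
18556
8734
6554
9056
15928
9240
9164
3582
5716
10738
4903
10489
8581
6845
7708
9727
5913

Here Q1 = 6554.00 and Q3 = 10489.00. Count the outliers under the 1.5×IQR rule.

2

IQR = 3935.00; fences at 6554.00 − 5902.50 = 651.50 and 10489.00 + 5902.50 = 16391.50.
Outside the cutoffs: 17269, 18556.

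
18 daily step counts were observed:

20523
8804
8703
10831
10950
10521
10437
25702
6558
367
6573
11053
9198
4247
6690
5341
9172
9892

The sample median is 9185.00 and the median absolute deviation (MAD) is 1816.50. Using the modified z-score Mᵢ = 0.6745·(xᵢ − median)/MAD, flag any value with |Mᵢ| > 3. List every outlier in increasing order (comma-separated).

367, 20523, 25702

|Mᵢ| > 3 ⇔ |xᵢ − 9185.00| > 3·1816.50/0.6745 = 8079.32.
So outliers lie outside [1105.68, 17264.32].
367: M = -3.27 → outlier.
20523: M = 4.21 → outlier.
25702: M = 6.13 → outlier.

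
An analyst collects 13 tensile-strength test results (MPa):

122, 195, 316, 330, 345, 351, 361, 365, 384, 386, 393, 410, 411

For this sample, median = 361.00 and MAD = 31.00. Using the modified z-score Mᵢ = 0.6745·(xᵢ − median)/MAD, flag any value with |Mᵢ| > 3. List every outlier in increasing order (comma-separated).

122, 195

|Mᵢ| > 3 ⇔ |xᵢ − 361.00| > 3·31.00/0.6745 = 137.88.
So outliers lie outside [223.12, 498.88].
122: M = -5.20 → outlier.
195: M = -3.61 → outlier.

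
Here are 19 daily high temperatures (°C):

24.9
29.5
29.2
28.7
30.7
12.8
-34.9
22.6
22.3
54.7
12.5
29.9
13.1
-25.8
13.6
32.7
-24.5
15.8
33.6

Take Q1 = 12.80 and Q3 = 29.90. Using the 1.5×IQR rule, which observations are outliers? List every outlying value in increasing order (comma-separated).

IQR = Q3 − Q1 = 29.90 − 12.80 = 17.10.
Lower fence = Q1 − 1.5·IQR = 12.80 − 25.65 = -12.85.
Upper fence = Q3 + 1.5·IQR = 29.90 + 25.65 = 55.55.
-34.9 < -12.85 → outlier.
-25.8 < -12.85 → outlier.
-24.5 < -12.85 → outlier.
All remaining values lie within [-12.85, 55.55].

-34.9, -25.8, -24.5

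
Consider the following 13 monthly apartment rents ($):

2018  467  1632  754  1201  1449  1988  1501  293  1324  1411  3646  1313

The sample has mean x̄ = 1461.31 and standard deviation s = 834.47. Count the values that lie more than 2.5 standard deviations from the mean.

1

Cutoffs: x̄ ± 2.5s = [-624.865, 3547.485].
Outside the cutoffs: 3646.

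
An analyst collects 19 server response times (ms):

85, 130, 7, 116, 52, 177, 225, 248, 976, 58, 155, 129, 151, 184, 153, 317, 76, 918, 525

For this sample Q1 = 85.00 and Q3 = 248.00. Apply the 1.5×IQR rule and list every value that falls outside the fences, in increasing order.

525, 918, 976

IQR = Q3 − Q1 = 248.00 − 85.00 = 163.00.
Lower fence = Q1 − 1.5·IQR = 85.00 − 244.50 = -159.50.
Upper fence = Q3 + 1.5·IQR = 248.00 + 244.50 = 492.50.
525 > 492.50 → outlier.
918 > 492.50 → outlier.
976 > 492.50 → outlier.
All remaining values lie within [-159.50, 492.50].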